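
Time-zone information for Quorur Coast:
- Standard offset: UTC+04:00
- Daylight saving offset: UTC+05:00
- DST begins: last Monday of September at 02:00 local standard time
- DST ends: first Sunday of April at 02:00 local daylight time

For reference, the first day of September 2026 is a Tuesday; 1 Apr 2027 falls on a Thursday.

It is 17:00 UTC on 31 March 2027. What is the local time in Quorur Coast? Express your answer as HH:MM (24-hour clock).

1 September 2026 is a Tuesday, so Mondays fall on 7, 14, 21, 28; the last is September 28.
1 April 2027 is a Thursday, so the first Sunday is April 4.
At the standard offset (UTC+04:00), 17:00 UTC + 4h = 21:00 Quorur Coast standard time.
Daylight saving runs 28 September 2026 – 4 April 2027; the standard-time date in Quorur Coast, 31 March 2027, is inside that window, so Quorur Coast is at UTC+05:00.
17:00 UTC + 5h = 22:00 local.

22:00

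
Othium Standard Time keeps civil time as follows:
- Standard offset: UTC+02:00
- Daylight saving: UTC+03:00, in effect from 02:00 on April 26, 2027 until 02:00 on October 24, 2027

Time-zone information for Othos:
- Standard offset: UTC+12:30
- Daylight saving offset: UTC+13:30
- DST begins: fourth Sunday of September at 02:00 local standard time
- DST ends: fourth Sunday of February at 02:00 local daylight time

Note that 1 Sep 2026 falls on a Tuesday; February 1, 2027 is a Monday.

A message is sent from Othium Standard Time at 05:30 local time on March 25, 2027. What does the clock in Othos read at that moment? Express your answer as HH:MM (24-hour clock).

Daylight saving runs 26 April – 24 October; March 25, 2027 is outside that window, so Othium Standard Time is on standard time at UTC+02:00.
05:30 Othium Standard Time − 2h = 03:30 UTC.
1 September 2026 is a Tuesday, so the first Sunday is September 6 and the fourth is September 27.
1 February 2027 is a Monday, so the first Sunday is February 7 and the fourth is February 28.
At the standard offset (UTC+12:30), 03:30 UTC + 12h30m = 16:00 Othos standard time.
Daylight saving runs 27 September 2026 – 28 February 2027; the standard-time date in Othos, March 25, 2027, is outside that window, so Othos is on standard time at UTC+12:30.
03:30 UTC + 12h30m = 16:00 Othos.

16:00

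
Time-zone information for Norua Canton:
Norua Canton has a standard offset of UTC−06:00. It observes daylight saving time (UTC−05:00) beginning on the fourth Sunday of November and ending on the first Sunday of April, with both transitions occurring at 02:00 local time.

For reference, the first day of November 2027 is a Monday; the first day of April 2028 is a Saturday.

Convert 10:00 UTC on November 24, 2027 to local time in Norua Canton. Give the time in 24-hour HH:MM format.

1 November 2027 is a Monday, so the first Sunday is November 7 and the fourth is November 28.
1 April 2028 is a Saturday, so the first Sunday is April 2.
At the standard offset (UTC−06:00), 10:00 UTC − 6h = 04:00 Norua Canton standard time.
Daylight saving runs 28 November 2027 – 2 April 2028; the standard-time date in Norua Canton, November 24, 2027, is outside that window, so Norua Canton is on standard time at UTC−06:00.
10:00 UTC − 6h = 04:00 local.

04:00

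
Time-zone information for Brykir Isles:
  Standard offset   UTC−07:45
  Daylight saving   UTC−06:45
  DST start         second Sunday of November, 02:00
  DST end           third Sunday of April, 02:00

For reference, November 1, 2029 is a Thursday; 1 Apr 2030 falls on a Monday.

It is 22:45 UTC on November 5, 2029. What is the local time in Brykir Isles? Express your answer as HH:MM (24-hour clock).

15:00

1 November 2029 is a Thursday, so the first Sunday is November 4 and the second is November 11.
1 April 2030 is a Monday, so the first Sunday is April 7 and the third is April 21.
At the standard offset (UTC−07:45), 22:45 UTC − 7h45m = 15:00 Brykir Isles standard time.
The standard-time date in Brykir Isles, November 5, 2029, is outside the daylight-saving period (11 November 2029 – 21 April 2030), so Brykir Isles is on standard time, UTC−07:45.
22:45 UTC − 7h45m = 15:00 local.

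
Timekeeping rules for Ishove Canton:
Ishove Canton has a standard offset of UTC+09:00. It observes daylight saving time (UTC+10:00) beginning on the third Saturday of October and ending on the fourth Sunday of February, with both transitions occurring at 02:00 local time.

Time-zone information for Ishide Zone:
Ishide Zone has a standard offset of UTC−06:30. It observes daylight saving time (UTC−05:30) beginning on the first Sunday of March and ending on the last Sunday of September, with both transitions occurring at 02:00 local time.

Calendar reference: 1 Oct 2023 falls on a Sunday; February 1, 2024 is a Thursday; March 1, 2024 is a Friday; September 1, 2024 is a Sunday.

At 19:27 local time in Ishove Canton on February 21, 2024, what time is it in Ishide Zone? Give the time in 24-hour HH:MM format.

1 October 2023 is a Sunday, so the first Saturday is October 7 and the third is October 21.
1 February 2024 is a Thursday, so the first Sunday is February 4 and the fourth is February 25.
February 21, 2024 falls between 21 October 2023 and 25 February 2024, so daylight saving is in effect and Ishove Canton is at UTC+10:00.
19:27 Ishove Canton − 10h = 09:27 UTC.
1 March 2024 is a Friday, so the first Sunday is March 3.
1 September 2024 is a Sunday, so Sundays fall on 1, 8, 15, 22, 29; the last is September 29.
At the standard offset (UTC−06:30), 09:27 UTC − 6h30m = 02:57 Ishide Zone standard time.
The standard-time date in Ishide Zone, February 21, 2024, does not fall between 3 March and 29 September, so daylight saving is not in effect and Ishide Zone is at UTC−06:30.
09:27 UTC − 6h30m = 02:57 Ishide Zone.

02:57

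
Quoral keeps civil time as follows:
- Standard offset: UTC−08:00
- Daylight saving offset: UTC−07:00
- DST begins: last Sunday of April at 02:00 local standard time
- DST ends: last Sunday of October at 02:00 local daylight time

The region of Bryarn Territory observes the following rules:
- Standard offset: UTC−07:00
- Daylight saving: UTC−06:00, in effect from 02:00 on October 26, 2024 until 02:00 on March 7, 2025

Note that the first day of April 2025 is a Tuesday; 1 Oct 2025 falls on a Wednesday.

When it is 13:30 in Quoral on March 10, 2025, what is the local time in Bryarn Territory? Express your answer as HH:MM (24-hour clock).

14:30

1 April 2025 is a Tuesday, so Sundays fall on 6, 13, 20, 27; the last is April 27.
1 October 2025 is a Wednesday, so Sundays fall on 5, 12, 19, 26; the last is October 26.
March 10, 2025 does not fall between 27 April and 26 October, so daylight saving is not in effect and Quoral is at UTC−08:00.
13:30 Quoral + 8h = 21:30 UTC.
At the standard offset (UTC−07:00), 21:30 UTC − 7h = 14:30 Bryarn Territory standard time.
The standard-time date in Bryarn Territory, March 10, 2025, is outside the daylight-saving period (26 October 2024 – 7 March 2025), so Bryarn Territory is on standard time, UTC−07:00.
21:30 UTC − 7h = 14:30 Bryarn Territory.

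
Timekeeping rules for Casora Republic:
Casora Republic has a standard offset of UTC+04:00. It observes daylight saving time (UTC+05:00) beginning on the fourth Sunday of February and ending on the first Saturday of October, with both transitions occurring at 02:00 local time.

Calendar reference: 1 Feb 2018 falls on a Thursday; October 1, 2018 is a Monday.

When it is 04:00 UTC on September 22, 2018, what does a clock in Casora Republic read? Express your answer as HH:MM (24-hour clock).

09:00

1 February 2018 is a Thursday, so the first Sunday is February 4 and the fourth is February 25.
1 October 2018 is a Monday, so the first Saturday is October 6.
At the standard offset (UTC+04:00), 04:00 UTC + 4h = 08:00 Casora Republic standard time.
Daylight saving runs 25 February – 6 October; the standard-time date in Casora Republic, September 22, 2018, is inside that window, so Casora Republic is at UTC+05:00.
04:00 UTC + 5h = 09:00 local.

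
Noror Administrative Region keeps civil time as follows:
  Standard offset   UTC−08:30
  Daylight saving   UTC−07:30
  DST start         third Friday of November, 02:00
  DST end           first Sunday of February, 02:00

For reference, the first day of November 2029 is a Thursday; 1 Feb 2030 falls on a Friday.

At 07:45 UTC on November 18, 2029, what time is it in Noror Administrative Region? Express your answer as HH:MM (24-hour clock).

1 November 2029 is a Thursday, so the first Friday is November 2 and the third is November 16.
1 February 2030 is a Friday, so the first Sunday is February 3.
At the standard offset (UTC−08:30), 07:45 UTC − 8h30m = 23:15 Noror Administrative Region standard time (rolling into the previous day, 17 November 2029).
The standard-time date in Noror Administrative Region, November 17, 2029, lies within the daylight-saving period (16 November 2029 – 3 February 2030), so Noror Administrative Region is on daylight time, UTC−07:30.
07:45 UTC − 7h30m = 00:15 local.

00:15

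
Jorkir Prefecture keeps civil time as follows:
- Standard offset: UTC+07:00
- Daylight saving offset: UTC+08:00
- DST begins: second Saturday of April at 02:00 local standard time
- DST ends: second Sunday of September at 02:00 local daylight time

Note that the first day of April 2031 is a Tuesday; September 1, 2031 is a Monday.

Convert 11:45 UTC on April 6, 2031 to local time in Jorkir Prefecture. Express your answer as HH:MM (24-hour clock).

18:45

1 April 2031 is a Tuesday, so the first Saturday is April 5 and the second is April 12.
1 September 2031 is a Monday, so the first Sunday is September 7 and the second is September 14.
At the standard offset (UTC+07:00), 11:45 UTC + 7h = 18:45 Jorkir Prefecture standard time.
Daylight saving runs 12 April – 14 September; the standard-time date in Jorkir Prefecture, April 6, 2031, is outside that window, so Jorkir Prefecture is on standard time at UTC+07:00.
11:45 UTC + 7h = 18:45 local.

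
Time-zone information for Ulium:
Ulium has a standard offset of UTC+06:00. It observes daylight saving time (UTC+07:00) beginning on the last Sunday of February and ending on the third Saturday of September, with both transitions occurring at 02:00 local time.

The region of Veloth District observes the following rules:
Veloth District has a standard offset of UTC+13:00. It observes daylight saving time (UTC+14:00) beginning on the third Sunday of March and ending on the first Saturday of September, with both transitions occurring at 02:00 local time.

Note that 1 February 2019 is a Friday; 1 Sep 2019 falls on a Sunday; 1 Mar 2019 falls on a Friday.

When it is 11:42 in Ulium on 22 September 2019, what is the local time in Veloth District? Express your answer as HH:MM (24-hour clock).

18:42

1 February 2019 is a Friday, so Sundays fall on 3, 10, 17, 24; the last is February 24.
1 September 2019 is a Sunday, so the first Saturday is September 7 and the third is September 21.
22 September 2019 is outside the daylight-saving period (24 February – 21 September), so Ulium is on standard time, UTC+06:00.
11:42 Ulium − 6h = 05:42 UTC.
1 March 2019 is a Friday, so the first Sunday is March 3 and the third is March 17.
1 September 2019 is a Sunday, so the first Saturday is September 7.
At the standard offset (UTC+13:00), 05:42 UTC + 13h = 18:42 Veloth District standard time.
Daylight saving runs 17 March – 7 September; the standard-time date in Veloth District, 22 September 2019, is outside that window, so Veloth District is on standard time at UTC+13:00.
05:42 UTC + 13h = 18:42 Veloth District.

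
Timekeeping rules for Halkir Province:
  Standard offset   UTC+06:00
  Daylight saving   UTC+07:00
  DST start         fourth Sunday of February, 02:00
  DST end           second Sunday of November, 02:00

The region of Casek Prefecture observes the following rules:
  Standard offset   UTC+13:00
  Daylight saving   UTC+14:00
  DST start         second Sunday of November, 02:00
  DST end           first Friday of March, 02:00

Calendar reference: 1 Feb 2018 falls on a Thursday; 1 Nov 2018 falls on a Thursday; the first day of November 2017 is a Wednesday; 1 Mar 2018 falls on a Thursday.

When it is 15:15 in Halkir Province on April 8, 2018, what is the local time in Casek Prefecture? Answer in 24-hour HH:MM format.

21:15

1 February 2018 is a Thursday, so the first Sunday is February 4 and the fourth is February 25.
1 November 2018 is a Thursday, so the first Sunday is November 4 and the second is November 11.
April 8, 2018 falls between 25 February and 11 November, so daylight saving is in effect and Halkir Province is at UTC+07:00.
15:15 Halkir Province − 7h = 08:15 UTC.
1 November 2017 is a Wednesday, so the first Sunday is November 5 and the second is November 12.
1 March 2018 is a Thursday, so the first Friday is March 2.
At the standard offset (UTC+13:00), 08:15 UTC + 13h = 21:15 Casek Prefecture standard time.
The standard-time date in Casek Prefecture, April 8, 2018, does not fall between 12 November 2017 and 2 March 2018, so daylight saving is not in effect and Casek Prefecture is at UTC+13:00.
08:15 UTC + 13h = 21:15 Casek Prefecture.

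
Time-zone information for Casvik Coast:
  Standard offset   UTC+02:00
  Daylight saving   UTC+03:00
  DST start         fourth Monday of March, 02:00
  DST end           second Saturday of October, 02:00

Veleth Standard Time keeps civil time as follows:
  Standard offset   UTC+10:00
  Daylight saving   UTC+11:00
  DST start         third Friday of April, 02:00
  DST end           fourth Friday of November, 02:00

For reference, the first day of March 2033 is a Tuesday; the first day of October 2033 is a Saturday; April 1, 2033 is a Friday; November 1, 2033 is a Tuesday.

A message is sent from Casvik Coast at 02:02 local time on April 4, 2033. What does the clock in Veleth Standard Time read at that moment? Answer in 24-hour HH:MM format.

1 March 2033 is a Tuesday, so the first Monday is March 7 and the fourth is March 28.
1 October 2033 is a Saturday, so the first Saturday is October 1 and the second is October 8.
Daylight saving runs 28 March – 8 October; April 4, 2033 is inside that window, so Casvik Coast is at UTC+03:00.
02:02 Casvik Coast − 3h = 23:02 UTC (rolling into the previous day, 3 April 2033).
1 April 2033 is a Friday, so the first Friday is April 1 and the third is April 15.
1 November 2033 is a Tuesday, so the first Friday is November 4 and the fourth is November 25.
At the standard offset (UTC+10:00), 23:02 UTC + 10h = 09:02 Veleth Standard Time standard time (rolling into the next day, 4 April 2033).
The standard-time date in Veleth Standard Time, April 4, 2033, does not fall between 15 April and 25 November, so daylight saving is not in effect and Veleth Standard Time is at UTC+10:00.
23:02 UTC + 10h = 09:02 Veleth Standard Time (rolling into the next day, 4 April 2033).

09:02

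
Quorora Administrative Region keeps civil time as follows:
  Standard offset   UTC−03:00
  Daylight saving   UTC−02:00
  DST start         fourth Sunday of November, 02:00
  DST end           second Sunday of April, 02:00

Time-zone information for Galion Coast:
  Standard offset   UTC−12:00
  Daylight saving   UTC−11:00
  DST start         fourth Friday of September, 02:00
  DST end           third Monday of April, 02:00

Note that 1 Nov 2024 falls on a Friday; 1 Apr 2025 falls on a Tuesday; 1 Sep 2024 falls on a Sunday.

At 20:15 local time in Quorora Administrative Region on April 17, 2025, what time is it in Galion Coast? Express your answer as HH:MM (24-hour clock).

1 November 2024 is a Friday, so the first Sunday is November 3 and the fourth is November 24.
1 April 2025 is a Tuesday, so the first Sunday is April 6 and the second is April 13.
April 17, 2025 is outside the daylight-saving period (24 November 2024 – 13 April 2025), so Quorora Administrative Region is on standard time, UTC−03:00.
20:15 Quorora Administrative Region + 3h = 23:15 UTC.
1 September 2024 is a Sunday, so the first Friday is September 6 and the fourth is September 27.
1 April 2025 is a Tuesday, so the first Monday is April 7 and the third is April 21.
At the standard offset (UTC−12:00), 23:15 UTC − 12h = 11:15 Galion Coast standard time.
The standard-time date in Galion Coast, April 17, 2025, falls between 27 September 2024 and 21 April 2025, so daylight saving is in effect and Galion Coast is at UTC−11:00.
23:15 UTC − 11h = 12:15 Galion Coast.

12:15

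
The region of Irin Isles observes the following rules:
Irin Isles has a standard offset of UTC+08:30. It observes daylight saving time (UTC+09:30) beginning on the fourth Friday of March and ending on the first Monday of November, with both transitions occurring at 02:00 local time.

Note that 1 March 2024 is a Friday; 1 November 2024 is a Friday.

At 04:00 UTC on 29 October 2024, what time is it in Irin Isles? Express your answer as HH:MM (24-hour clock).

13:30

1 March 2024 is a Friday, so the first Friday is March 1 and the fourth is March 22.
1 November 2024 is a Friday, so the first Monday is November 4.
At the standard offset (UTC+08:30), 04:00 UTC + 8h30m = 12:30 Irin Isles standard time.
The standard-time date in Irin Isles, 29 October 2024, lies within the daylight-saving period (22 March – 4 November), so Irin Isles is on daylight time, UTC+09:30.
04:00 UTC + 9h30m = 13:30 local.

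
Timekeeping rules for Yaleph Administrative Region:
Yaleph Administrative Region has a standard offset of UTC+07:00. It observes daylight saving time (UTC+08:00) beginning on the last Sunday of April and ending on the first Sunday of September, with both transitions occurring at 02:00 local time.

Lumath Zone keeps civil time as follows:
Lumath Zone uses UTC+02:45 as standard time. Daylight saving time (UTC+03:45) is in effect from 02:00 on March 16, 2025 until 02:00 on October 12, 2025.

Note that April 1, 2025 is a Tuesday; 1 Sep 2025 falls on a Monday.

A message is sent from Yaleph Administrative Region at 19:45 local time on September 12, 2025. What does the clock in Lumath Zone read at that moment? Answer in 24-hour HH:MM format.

16:30

1 April 2025 is a Tuesday, so Sundays fall on 6, 13, 20, 27; the last is April 27.
1 September 2025 is a Monday, so the first Sunday is September 7.
September 12, 2025 does not fall between 27 April and 7 September, so daylight saving is not in effect and Yaleph Administrative Region is at UTC+07:00.
19:45 Yaleph Administrative Region − 7h = 12:45 UTC.
At the standard offset (UTC+02:45), 12:45 UTC + 2h45m = 15:30 Lumath Zone standard time.
Daylight saving runs 16 March – 12 October; the standard-time date in Lumath Zone, September 12, 2025, is inside that window, so Lumath Zone is at UTC+03:45.
12:45 UTC + 3h45m = 16:30 Lumath Zone.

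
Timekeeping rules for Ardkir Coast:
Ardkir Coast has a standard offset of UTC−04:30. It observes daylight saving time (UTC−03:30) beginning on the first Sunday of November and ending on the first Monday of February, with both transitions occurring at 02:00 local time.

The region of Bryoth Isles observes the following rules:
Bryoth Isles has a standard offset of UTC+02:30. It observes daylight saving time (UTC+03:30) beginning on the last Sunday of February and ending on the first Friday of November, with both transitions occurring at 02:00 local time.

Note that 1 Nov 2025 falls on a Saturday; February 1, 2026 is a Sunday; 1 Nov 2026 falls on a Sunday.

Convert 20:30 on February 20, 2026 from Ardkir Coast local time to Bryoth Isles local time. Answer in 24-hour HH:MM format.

03:30

1 November 2025 is a Saturday, so the first Sunday is November 2.
1 February 2026 is a Sunday, so the first Monday is February 2.
February 20, 2026 is outside the daylight-saving period (2 November 2025 – 2 February 2026), so Ardkir Coast is on standard time, UTC−04:30.
20:30 Ardkir Coast + 4h30m = 01:00 UTC (rolling into the next day, 21 February 2026).
1 February 2026 is a Sunday, so Sundays fall on 1, 8, 15, 22; the last is February 22.
1 November 2026 is a Sunday, so the first Friday is November 6.
At the standard offset (UTC+02:30), 01:00 UTC + 2h30m = 03:30 Bryoth Isles standard time.
The standard-time date in Bryoth Isles, February 21, 2026, is outside the daylight-saving period (22 February – 6 November), so Bryoth Isles is on standard time, UTC+02:30.
01:00 UTC + 2h30m = 03:30 Bryoth Isles.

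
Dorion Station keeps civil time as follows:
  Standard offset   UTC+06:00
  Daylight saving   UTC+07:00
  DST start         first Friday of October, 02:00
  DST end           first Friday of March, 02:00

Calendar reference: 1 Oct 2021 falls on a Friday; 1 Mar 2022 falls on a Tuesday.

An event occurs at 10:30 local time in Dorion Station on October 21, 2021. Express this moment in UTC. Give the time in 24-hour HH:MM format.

1 October 2021 is a Friday, so the first Friday is October 1.
1 March 2022 is a Tuesday, so the first Friday is March 4.
October 21, 2021 falls between 1 October 2021 and 4 March 2022, so daylight saving is in effect and Dorion Station is at UTC+07:00.
10:30 local − 7h = 03:30 UTC.

03:30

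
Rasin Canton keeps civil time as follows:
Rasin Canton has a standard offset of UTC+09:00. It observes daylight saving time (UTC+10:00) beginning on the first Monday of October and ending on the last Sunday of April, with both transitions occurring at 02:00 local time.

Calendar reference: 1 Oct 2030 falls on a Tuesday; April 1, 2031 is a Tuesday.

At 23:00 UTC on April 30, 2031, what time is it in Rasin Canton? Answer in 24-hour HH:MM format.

08:00

1 October 2030 is a Tuesday, so the first Monday is October 7.
1 April 2031 is a Tuesday, so Sundays fall on 6, 13, 20, 27; the last is April 27.
At the standard offset (UTC+09:00), 23:00 UTC + 9h = 08:00 Rasin Canton standard time (rolling into the next day, 1 May 2031).
The standard-time date in Rasin Canton, May 1, 2031, does not fall between 7 October 2030 and 27 April 2031, so daylight saving is not in effect and Rasin Canton is at UTC+09:00.
23:00 UTC + 9h = 08:00 local (rolling into the next day, 1 May 2031).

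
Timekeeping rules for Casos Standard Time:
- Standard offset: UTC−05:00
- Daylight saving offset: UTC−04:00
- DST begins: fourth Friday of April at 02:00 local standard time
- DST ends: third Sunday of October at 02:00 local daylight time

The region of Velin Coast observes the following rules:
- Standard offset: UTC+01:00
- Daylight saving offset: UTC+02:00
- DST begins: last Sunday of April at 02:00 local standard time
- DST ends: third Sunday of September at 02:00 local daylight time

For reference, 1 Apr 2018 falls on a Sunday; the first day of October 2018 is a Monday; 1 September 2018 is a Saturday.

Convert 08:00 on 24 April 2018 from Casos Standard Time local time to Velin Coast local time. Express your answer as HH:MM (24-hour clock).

14:00

1 April 2018 is a Sunday, so the first Friday is April 6 and the fourth is April 27.
1 October 2018 is a Monday, so the first Sunday is October 7 and the third is October 21.
24 April 2018 does not fall between 27 April and 21 October, so daylight saving is not in effect and Casos Standard Time is at UTC−05:00.
08:00 Casos Standard Time + 5h = 13:00 UTC.
1 April 2018 is a Sunday, so Sundays fall on 1, 8, 15, 22, 29; the last is April 29.
1 September 2018 is a Saturday, so the first Sunday is September 2 and the third is September 16.
At the standard offset (UTC+01:00), 13:00 UTC + 1h = 14:00 Velin Coast standard time.
The standard-time date in Velin Coast, 24 April 2018, does not fall between 29 April and 16 September, so daylight saving is not in effect and Velin Coast is at UTC+01:00.
13:00 UTC + 1h = 14:00 Velin Coast.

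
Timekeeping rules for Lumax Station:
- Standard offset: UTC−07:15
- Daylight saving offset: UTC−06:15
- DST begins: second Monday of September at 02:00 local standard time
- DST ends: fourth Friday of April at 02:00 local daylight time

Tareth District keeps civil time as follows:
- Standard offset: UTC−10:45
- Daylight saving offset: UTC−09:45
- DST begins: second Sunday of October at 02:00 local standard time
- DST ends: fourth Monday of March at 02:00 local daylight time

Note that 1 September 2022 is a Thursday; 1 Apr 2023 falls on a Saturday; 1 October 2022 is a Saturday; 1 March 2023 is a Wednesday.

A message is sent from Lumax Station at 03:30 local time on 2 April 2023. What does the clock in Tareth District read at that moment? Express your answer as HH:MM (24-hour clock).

1 September 2022 is a Thursday, so the first Monday is September 5 and the second is September 12.
1 April 2023 is a Saturday, so the first Friday is April 7 and the fourth is April 28.
2 April 2023 falls between 12 September 2022 and 28 April 2023, so daylight saving is in effect and Lumax Station is at UTC−06:15.
03:30 Lumax Station + 6h15m = 09:45 UTC.
1 October 2022 is a Saturday, so the first Sunday is October 2 and the second is October 9.
1 March 2023 is a Wednesday, so the first Monday is March 6 and the fourth is March 27.
At the standard offset (UTC−10:45), 09:45 UTC − 10h45m = 23:00 Tareth District standard time (rolling into the previous day, 1 April 2023).
Daylight saving runs 9 October 2022 – 27 March 2023; the standard-time date in Tareth District, 1 April 2023, is outside that window, so Tareth District is on standard time at UTC−10:45.
09:45 UTC − 10h45m = 23:00 Tareth District (rolling into the previous day, 1 April 2023).

23:00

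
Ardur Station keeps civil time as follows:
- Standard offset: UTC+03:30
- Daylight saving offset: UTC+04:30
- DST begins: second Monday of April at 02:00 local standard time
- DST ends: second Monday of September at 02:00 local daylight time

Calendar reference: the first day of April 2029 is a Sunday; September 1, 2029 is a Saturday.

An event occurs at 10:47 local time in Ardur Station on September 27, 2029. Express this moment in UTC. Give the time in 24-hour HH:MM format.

1 April 2029 is a Sunday, so the first Monday is April 2 and the second is April 9.
1 September 2029 is a Saturday, so the first Monday is September 3 and the second is September 10.
September 27, 2029 does not fall between 9 April and 10 September, so daylight saving is not in effect and Ardur Station is at UTC+03:30.
10:47 local − 3h30m = 07:17 UTC.

07:17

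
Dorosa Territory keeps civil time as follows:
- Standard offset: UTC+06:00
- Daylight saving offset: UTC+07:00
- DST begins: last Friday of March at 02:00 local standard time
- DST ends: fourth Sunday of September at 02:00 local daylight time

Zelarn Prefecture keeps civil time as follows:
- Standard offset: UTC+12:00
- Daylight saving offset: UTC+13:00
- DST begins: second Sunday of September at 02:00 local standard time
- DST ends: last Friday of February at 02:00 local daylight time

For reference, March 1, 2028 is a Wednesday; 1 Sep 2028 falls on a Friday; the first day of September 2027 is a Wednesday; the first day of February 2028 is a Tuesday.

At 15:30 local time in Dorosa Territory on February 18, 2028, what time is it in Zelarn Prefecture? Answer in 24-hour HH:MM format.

1 March 2028 is a Wednesday, so Fridays fall on 3, 10, 17, 24, 31; the last is March 31.
1 September 2028 is a Friday, so the first Sunday is September 3 and the fourth is September 24.
February 18, 2028 is outside the daylight-saving period (31 March – 24 September), so Dorosa Territory is on standard time, UTC+06:00.
15:30 Dorosa Territory − 6h = 09:30 UTC.
1 September 2027 is a Wednesday, so the first Sunday is September 5 and the second is September 12.
1 February 2028 is a Tuesday, so Fridays fall on 4, 11, 18, 25; the last is February 25.
At the standard offset (UTC+12:00), 09:30 UTC + 12h = 21:30 Zelarn Prefecture standard time.
The standard-time date in Zelarn Prefecture, February 18, 2028, lies within the daylight-saving period (12 September 2027 – 25 February 2028), so Zelarn Prefecture is on daylight time, UTC+13:00.
09:30 UTC + 13h = 22:30 Zelarn Prefecture.

22:30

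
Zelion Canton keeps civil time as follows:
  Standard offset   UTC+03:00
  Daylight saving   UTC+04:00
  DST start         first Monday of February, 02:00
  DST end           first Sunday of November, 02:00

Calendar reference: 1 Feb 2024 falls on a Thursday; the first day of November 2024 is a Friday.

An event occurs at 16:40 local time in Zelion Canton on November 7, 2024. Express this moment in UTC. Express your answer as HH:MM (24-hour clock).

1 February 2024 is a Thursday, so the first Monday is February 5.
1 November 2024 is a Friday, so the first Sunday is November 3.
November 7, 2024 is outside the daylight-saving period (5 February – 3 November), so Zelion Canton is on standard time, UTC+03:00.
16:40 local − 3h = 13:40 UTC.

13:40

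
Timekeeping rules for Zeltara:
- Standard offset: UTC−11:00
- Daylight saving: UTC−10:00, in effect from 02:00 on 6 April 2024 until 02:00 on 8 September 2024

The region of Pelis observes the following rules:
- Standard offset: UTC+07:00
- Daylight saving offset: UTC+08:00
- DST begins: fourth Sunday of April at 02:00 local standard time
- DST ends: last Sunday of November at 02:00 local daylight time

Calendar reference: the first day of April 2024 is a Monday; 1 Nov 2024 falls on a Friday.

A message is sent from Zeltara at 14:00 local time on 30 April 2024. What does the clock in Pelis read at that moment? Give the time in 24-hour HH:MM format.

08:00

30 April 2024 lies within the daylight-saving period (6 April – 8 September), so Zeltara is on daylight time, UTC−10:00.
14:00 Zeltara + 10h = 00:00 UTC (rolling into the next day, 1 May 2024).
1 April 2024 is a Monday, so the first Sunday is April 7 and the fourth is April 28.
1 November 2024 is a Friday, so Sundays fall on 3, 10, 17, 24; the last is November 24.
At the standard offset (UTC+07:00), 00:00 UTC + 7h = 07:00 Pelis standard time.
Daylight saving runs 28 April – 24 November; the standard-time date in Pelis, 1 May 2024, is inside that window, so Pelis is at UTC+08:00.
00:00 UTC + 8h = 08:00 Pelis.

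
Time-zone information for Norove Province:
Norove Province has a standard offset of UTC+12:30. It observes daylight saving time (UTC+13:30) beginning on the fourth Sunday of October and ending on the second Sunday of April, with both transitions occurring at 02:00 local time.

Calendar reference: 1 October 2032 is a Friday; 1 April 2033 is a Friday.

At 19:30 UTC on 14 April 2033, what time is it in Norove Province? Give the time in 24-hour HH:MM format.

1 October 2032 is a Friday, so the first Sunday is October 3 and the fourth is October 24.
1 April 2033 is a Friday, so the first Sunday is April 3 and the second is April 10.
At the standard offset (UTC+12:30), 19:30 UTC + 12h30m = 08:00 Norove Province standard time (rolling into the next day, 15 April 2033).
Daylight saving runs 24 October 2032 – 10 April 2033; the standard-time date in Norove Province, 15 April 2033, is outside that window, so Norove Province is on standard time at UTC+12:30.
19:30 UTC + 12h30m = 08:00 local (rolling into the next day, 15 April 2033).

08:00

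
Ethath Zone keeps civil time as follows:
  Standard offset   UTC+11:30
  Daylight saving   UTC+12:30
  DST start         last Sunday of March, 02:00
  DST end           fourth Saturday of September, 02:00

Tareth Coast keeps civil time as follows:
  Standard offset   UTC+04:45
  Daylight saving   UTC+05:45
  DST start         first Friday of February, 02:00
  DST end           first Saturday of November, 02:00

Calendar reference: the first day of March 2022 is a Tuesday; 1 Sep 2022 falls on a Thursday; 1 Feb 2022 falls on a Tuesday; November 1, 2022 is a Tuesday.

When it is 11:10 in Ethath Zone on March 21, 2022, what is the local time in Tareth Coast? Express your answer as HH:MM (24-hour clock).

1 March 2022 is a Tuesday, so Sundays fall on 6, 13, 20, 27; the last is March 27.
1 September 2022 is a Thursday, so the first Saturday is September 3 and the fourth is September 24.
March 21, 2022 is outside the daylight-saving period (27 March – 24 September), so Ethath Zone is on standard time, UTC+11:30.
11:10 Ethath Zone − 11h30m = 23:40 UTC (rolling into the previous day, 20 March 2022).
1 February 2022 is a Tuesday, so the first Friday is February 4.
1 November 2022 is a Tuesday, so the first Saturday is November 5.
At the standard offset (UTC+04:45), 23:40 UTC + 4h45m = 04:25 Tareth Coast standard time (rolling into the next day, 21 March 2022).
Daylight saving runs 4 February – 5 November; the standard-time date in Tareth Coast, March 21, 2022, is inside that window, so Tareth Coast is at UTC+05:45.
23:40 UTC + 5h45m = 05:25 Tareth Coast (rolling into the next day, 21 March 2022).

05:25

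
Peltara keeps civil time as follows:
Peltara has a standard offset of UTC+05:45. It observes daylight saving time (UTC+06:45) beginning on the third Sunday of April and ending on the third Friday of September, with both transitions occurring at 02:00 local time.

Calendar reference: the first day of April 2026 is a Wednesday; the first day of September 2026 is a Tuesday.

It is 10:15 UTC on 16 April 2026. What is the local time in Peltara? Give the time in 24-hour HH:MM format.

1 April 2026 is a Wednesday, so the first Sunday is April 5 and the third is April 19.
1 September 2026 is a Tuesday, so the first Friday is September 4 and the third is September 18.
At the standard offset (UTC+05:45), 10:15 UTC + 5h45m = 16:00 Peltara standard time.
The standard-time date in Peltara, 16 April 2026, is outside the daylight-saving period (19 April – 18 September), so Peltara is on standard time, UTC+05:45.
10:15 UTC + 5h45m = 16:00 local.

16:00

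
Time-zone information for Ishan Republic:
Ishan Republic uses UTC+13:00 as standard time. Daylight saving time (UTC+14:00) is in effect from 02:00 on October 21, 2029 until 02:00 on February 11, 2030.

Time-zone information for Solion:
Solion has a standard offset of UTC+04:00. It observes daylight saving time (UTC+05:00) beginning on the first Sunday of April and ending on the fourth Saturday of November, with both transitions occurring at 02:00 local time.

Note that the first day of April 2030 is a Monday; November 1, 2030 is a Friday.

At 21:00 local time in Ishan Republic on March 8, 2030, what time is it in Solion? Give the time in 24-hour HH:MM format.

Daylight saving runs 21 October 2029 – 11 February 2030; March 8, 2030 is outside that window, so Ishan Republic is on standard time at UTC+13:00.
21:00 Ishan Republic − 13h = 08:00 UTC.
1 April 2030 is a Monday, so the first Sunday is April 7.
1 November 2030 is a Friday, so the first Saturday is November 2 and the fourth is November 23.
At the standard offset (UTC+04:00), 08:00 UTC + 4h = 12:00 Solion standard time.
Daylight saving runs 7 April – 23 November; the standard-time date in Solion, March 8, 2030, is outside that window, so Solion is on standard time at UTC+04:00.
08:00 UTC + 4h = 12:00 Solion.

12:00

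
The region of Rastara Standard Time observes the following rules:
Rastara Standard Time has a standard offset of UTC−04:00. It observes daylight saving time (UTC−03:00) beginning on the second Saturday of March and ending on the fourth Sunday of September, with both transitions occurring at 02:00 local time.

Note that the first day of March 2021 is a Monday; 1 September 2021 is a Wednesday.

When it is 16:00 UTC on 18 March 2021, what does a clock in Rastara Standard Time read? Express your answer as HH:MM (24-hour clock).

13:00

1 March 2021 is a Monday, so the first Saturday is March 6 and the second is March 13.
1 September 2021 is a Wednesday, so the first Sunday is September 5 and the fourth is September 26.
At the standard offset (UTC−04:00), 16:00 UTC − 4h = 12:00 Rastara Standard Time standard time.
The standard-time date in Rastara Standard Time, 18 March 2021, lies within the daylight-saving period (13 March – 26 September), so Rastara Standard Time is on daylight time, UTC−03:00.
16:00 UTC − 3h = 13:00 local.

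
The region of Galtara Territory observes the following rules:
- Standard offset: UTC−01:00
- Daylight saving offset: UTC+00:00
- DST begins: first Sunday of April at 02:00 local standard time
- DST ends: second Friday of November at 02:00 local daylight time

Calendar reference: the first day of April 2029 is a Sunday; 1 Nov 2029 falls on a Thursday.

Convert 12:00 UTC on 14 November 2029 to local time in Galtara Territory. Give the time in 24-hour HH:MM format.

1 April 2029 is a Sunday, so the first Sunday is April 1.
1 November 2029 is a Thursday, so the first Friday is November 2 and the second is November 9.
At the standard offset (UTC−01:00), 12:00 UTC − 1h = 11:00 Galtara Territory standard time.
The standard-time date in Galtara Territory, 14 November 2029, is outside the daylight-saving period (1 April – 9 November), so Galtara Territory is on standard time, UTC−01:00.
12:00 UTC − 1h = 11:00 local.

11:00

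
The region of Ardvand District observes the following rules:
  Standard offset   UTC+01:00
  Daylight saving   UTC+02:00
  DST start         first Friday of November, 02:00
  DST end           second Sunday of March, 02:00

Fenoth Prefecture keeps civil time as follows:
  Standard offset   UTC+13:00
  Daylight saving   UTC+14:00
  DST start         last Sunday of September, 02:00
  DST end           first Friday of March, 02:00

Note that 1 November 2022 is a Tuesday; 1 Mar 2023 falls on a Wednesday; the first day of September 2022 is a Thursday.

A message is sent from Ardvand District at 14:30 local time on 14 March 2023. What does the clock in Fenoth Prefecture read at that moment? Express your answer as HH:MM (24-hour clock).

1 November 2022 is a Tuesday, so the first Friday is November 4.
1 March 2023 is a Wednesday, so the first Sunday is March 5 and the second is March 12.
Daylight saving runs 4 November 2022 – 12 March 2023; 14 March 2023 is outside that window, so Ardvand District is on standard time at UTC+01:00.
14:30 Ardvand District − 1h = 13:30 UTC.
1 September 2022 is a Thursday, so Sundays fall on 4, 11, 18, 25; the last is September 25.
1 March 2023 is a Wednesday, so the first Friday is March 3.
At the standard offset (UTC+13:00), 13:30 UTC + 13h = 02:30 Fenoth Prefecture standard time (rolling into the next day, 15 March 2023).
The standard-time date in Fenoth Prefecture, 15 March 2023, does not fall between 25 September 2022 and 3 March 2023, so daylight saving is not in effect and Fenoth Prefecture is at UTC+13:00.
13:30 UTC + 13h = 02:30 Fenoth Prefecture (rolling into the next day, 15 March 2023).

02:30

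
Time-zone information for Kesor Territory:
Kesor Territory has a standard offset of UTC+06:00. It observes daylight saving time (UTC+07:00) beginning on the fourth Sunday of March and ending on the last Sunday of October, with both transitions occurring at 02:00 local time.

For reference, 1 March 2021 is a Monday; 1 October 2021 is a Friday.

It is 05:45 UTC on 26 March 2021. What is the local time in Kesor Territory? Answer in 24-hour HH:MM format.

1 March 2021 is a Monday, so the first Sunday is March 7 and the fourth is March 28.
1 October 2021 is a Friday, so Sundays fall on 3, 10, 17, 24, 31; the last is October 31.
At the standard offset (UTC+06:00), 05:45 UTC + 6h = 11:45 Kesor Territory standard time.
Daylight saving runs 28 March – 31 October; the standard-time date in Kesor Territory, 26 March 2021, is outside that window, so Kesor Territory is on standard time at UTC+06:00.
05:45 UTC + 6h = 11:45 local.

11:45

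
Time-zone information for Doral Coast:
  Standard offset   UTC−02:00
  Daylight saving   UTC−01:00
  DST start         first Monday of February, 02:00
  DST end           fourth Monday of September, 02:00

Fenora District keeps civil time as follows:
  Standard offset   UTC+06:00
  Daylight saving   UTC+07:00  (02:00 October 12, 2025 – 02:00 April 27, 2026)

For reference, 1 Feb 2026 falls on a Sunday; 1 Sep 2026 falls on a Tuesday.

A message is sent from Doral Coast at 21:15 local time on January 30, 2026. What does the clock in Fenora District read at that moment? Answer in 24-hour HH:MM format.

06:15

1 February 2026 is a Sunday, so the first Monday is February 2.
1 September 2026 is a Tuesday, so the first Monday is September 7 and the fourth is September 28.
January 30, 2026 does not fall between 2 February and 28 September, so daylight saving is not in effect and Doral Coast is at UTC−02:00.
21:15 Doral Coast + 2h = 23:15 UTC.
At the standard offset (UTC+06:00), 23:15 UTC + 6h = 05:15 Fenora District standard time (rolling into the next day, 31 January 2026).
The standard-time date in Fenora District, January 31, 2026, lies within the daylight-saving period (12 October 2025 – 27 April 2026), so Fenora District is on daylight time, UTC+07:00.
23:15 UTC + 7h = 06:15 Fenora District (rolling into the next day, 31 January 2026).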